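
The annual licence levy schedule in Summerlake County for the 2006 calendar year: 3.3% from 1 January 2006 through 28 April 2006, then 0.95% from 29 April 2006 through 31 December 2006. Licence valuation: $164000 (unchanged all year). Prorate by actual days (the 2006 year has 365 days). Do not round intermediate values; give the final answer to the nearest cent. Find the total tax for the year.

$2803.95

1 January – 28 April 2006: 118 days at 3.3% → $164000 × 3.3% × 118/365 = $1749.6329
29 April – 31 December 2006: 247 days at 0.95% → $164000 × 0.95% × 247/365 = $1054.3178
Total = $2803.9507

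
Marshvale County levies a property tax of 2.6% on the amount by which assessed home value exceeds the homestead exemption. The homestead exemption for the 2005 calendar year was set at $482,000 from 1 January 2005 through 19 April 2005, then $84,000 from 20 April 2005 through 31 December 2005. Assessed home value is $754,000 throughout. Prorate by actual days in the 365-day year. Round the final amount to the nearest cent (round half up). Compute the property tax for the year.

$14,329.78

1 January – 19 April 2005: 109 days, exemption $482,000 → ($754,000 − $482,000) × 2.6% × 109/365 = $2,111.9123
20 April – 31 December 2005: 256 days, exemption $84,000 → ($754,000 − $84,000) × 2.6% × 256/365 = $12,217.8630
Total = $14,329.7753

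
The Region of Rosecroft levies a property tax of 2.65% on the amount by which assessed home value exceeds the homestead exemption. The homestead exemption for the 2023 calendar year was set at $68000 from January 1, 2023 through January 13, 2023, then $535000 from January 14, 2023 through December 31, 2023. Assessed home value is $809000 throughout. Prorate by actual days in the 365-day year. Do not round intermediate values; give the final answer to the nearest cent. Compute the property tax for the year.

$7701.77

January 1 – January 13, 2023: 13 days, exemption $68000 → ($809000 − $68000) × 2.65% × 13/365 = $699.3822
January 14 – December 31, 2023: 352 days, exemption $535000 → ($809000 − $535000) × 2.65% × 352/365 = $7002.3890
Total = $7701.7712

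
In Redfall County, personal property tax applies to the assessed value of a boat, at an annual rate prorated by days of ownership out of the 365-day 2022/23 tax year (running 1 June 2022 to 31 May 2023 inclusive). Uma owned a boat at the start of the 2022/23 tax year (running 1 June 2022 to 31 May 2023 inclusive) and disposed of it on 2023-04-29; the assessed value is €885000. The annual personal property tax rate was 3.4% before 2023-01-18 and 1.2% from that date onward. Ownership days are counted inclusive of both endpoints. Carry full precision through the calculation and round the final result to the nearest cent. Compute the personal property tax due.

€22011.04

2022-06-01 to 2023-01-17: 231 days at 3.4% → €885000 × 3.4% × 231/365 = €19043.2603
2023-01-18 to 2023-04-29: 102 days at 1.2% → €885000 × 1.2% × 102/365 = €2967.7808
Total = €22011.0411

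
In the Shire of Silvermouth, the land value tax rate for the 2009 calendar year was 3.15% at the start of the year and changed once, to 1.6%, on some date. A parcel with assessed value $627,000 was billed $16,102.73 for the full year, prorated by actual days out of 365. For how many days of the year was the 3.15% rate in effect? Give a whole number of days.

Let d = days at the first rate; then 365 − d days at the second rate.
$627,000 × [3.15%·d + 1.6%·(365−d)] / 365 = $16,102.73
Solving gives d = 228, so the new rate took effect on 17 Aug 2009.

228 days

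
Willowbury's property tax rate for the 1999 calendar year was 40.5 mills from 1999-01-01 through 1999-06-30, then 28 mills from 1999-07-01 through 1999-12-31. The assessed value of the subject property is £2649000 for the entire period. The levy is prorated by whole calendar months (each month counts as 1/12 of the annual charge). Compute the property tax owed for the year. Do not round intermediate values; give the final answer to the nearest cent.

1999-01-01 to 1999-06-30: 6 months at 40.5 mills → £2649000 × 4.05% × 6/12 = £53642.2500
1999-07-01 to 1999-12-31: 6 months at 28 mills → £2649000 × 2.8% × 6/12 = £37086.0000
Total = £90728.2500

£90728.25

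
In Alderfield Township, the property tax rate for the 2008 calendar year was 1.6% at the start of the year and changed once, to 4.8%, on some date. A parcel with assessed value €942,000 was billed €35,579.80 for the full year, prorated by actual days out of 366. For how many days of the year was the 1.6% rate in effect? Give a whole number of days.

117 days

Let d = days at the first rate; then 366 − d days at the second rate.
€942,000 × [1.6%·d + 4.8%·(366−d)] / 366 = €35,579.80
Solving gives d = 117, so the new rate took effect on April 27, 2008.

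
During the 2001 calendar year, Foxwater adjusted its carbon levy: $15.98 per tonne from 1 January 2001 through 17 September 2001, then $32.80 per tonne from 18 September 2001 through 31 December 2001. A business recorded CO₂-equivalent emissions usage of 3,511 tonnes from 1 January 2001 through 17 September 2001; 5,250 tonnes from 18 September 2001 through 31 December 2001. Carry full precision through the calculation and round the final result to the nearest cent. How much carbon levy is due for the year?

1 January – 17 September 2001: 3,511 tonnes at $15.98/tonne → $56,105.78
18 September – 31 December 2001: 5,250 tonnes at $32.80/tonne → $172,200.00

$228,305.78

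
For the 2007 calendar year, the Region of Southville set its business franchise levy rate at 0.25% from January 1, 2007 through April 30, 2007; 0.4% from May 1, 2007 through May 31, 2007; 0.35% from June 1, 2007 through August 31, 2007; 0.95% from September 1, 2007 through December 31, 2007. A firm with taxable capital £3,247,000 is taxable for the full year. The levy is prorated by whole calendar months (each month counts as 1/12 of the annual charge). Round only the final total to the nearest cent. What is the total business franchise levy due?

January 1 – April 30, 2007: 4 months at 0.25% → £3,247,000 × 0.25% × 4/12 = £2,705.8333
May 1 – May 31, 2007: 1 month at 0.4% → £3,247,000 × 0.4% × 1/12 = £1,082.3333
June 1 – August 31, 2007: 3 months at 0.35% → £3,247,000 × 0.35% × 3/12 = £2,841.1250
September 1 – December 31, 2007: 4 months at 0.95% → £3,247,000 × 0.95% × 4/12 = £10,282.1667
Total = £16,911.4583

£16,911.46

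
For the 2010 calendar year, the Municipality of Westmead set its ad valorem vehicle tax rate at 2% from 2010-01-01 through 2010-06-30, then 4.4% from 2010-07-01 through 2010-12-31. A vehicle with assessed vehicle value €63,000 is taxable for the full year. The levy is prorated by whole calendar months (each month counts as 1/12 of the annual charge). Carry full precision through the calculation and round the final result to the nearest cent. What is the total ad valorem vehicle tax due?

€2,016.00

2010-01-01 to 2010-06-30: 6 months at 2% → €63,000 × 2% × 6/12 = €630.0000
2010-07-01 to 2010-12-31: 6 months at 4.4% → €63,000 × 4.4% × 6/12 = €1,386.0000
Total = €2,016.0000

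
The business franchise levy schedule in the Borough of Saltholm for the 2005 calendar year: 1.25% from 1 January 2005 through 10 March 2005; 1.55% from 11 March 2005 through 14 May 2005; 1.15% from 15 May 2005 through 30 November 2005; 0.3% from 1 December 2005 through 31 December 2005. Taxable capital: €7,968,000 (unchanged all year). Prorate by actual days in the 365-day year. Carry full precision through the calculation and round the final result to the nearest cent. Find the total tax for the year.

1 January – 10 March 2005: 69 days at 1.25% → €7,968,000 × 1.25% × 69/365 = €18,828.4932
11 March – 14 May 2005: 65 days at 1.55% → €7,968,000 × 1.55% × 65/365 = €21,993.8630
15 May – 30 November 2005: 200 days at 1.15% → €7,968,000 × 1.15% × 200/365 = €50,209.3151
1 December – 31 December 2005: 31 days at 0.3% → €7,968,000 × 0.3% × 31/365 = €2,030.2027
Total = €93,061.8740

€93,061.87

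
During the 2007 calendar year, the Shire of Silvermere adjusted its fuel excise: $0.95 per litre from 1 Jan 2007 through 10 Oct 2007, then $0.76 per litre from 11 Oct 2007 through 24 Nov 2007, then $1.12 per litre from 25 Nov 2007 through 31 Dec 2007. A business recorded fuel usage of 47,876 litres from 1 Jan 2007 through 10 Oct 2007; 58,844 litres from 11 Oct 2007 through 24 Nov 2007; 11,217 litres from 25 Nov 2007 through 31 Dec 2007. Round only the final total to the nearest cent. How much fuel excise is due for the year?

$102766.68

1 Jan – 10 Oct 2007: 47,876 litres at $0.95/litre → $45482.20
11 Oct – 24 Nov 2007: 58,844 litres at $0.76/litre → $44721.44
25 Nov – 31 Dec 2007: 11,217 litres at $1.12/litre → $12563.04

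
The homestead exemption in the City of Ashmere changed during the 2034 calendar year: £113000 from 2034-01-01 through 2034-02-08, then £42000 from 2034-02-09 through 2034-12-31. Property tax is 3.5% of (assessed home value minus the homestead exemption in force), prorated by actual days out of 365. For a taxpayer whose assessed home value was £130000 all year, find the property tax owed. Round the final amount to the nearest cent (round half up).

2034-01-01 to 2034-02-08: 39 days, exemption £113000 → (£130000 − £113000) × 3.5% × 39/365 = £63.5753
2034-02-09 to 2034-12-31: 326 days, exemption £42000 → (£130000 − £42000) × 3.5% × 326/365 = £2750.9041
Total = £2814.4795

£2814.48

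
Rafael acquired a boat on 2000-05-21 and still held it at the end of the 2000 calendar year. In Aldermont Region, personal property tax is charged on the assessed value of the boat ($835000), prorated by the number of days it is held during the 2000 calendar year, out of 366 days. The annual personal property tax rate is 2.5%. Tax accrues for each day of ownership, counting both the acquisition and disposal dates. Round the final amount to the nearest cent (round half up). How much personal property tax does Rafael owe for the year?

Days held (2000-05-21 to 2000-12-31): 225 out of 366
Tax = $835000 × 2.5% × 225/366 = $12832.9918

$12832.99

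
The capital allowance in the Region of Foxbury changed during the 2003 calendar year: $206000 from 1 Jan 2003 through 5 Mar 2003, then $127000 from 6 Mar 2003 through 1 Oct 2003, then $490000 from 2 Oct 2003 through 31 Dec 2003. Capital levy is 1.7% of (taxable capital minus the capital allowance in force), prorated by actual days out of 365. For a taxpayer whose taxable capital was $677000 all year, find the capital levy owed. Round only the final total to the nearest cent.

1 Jan – 5 Mar 2003: 64 days, exemption $206000 → ($677000 − $206000) × 1.7% × 64/365 = $1403.9671
6 Mar – 1 Oct 2003: 210 days, exemption $127000 → ($677000 − $127000) × 1.7% × 210/365 = $5379.4521
2 Oct – 31 Dec 2003: 91 days, exemption $490000 → ($677000 − $490000) × 1.7% × 91/365 = $792.5726
Total = $7575.9918

$7575.99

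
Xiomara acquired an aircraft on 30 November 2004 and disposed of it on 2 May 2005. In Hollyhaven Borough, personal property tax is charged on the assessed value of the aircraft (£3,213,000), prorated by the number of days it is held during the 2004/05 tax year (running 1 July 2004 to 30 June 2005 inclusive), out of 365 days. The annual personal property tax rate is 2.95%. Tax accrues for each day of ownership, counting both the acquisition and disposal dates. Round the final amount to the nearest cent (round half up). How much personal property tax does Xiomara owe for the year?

Days held (30 November 2004 – 2 May 2005): 154 out of 365
Tax = £3,213,000 × 2.95% × 154/365 = £39,990.8466

£39,990.85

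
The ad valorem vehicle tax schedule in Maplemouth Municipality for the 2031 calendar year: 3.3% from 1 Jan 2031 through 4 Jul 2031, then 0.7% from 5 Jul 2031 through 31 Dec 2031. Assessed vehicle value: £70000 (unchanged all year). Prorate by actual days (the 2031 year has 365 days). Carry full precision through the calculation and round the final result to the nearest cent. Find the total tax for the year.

£1412.47

1 Jan – 4 Jul 2031: 185 days at 3.3% → £70000 × 3.3% × 185/365 = £1170.8219
5 Jul – 31 Dec 2031: 180 days at 0.7% → £70000 × 0.7% × 180/365 = £241.6438
Total = £1412.4658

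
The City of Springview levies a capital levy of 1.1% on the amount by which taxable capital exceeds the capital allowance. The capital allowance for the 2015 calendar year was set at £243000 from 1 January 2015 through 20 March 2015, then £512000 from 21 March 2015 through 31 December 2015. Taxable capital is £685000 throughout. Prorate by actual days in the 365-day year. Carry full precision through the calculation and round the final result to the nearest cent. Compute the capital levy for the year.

£2543.44

1 January – 20 March 2015: 79 days, exemption £243000 → (£685000 − £243000) × 1.1% × 79/365 = £1052.3233
21 March – 31 December 2015: 286 days, exemption £512000 → (£685000 − £512000) × 1.1% × 286/365 = £1491.1178
Total = £2543.4411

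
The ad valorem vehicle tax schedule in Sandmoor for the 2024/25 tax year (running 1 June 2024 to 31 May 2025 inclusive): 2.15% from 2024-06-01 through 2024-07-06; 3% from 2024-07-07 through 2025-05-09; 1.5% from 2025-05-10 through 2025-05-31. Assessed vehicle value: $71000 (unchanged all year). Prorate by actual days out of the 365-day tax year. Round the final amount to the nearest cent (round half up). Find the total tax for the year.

2024-06-01 to 2024-07-06: 36 days at 2.15% → $71000 × 2.15% × 36/365 = $150.5589
2024-07-07 to 2025-05-09: 307 days at 3% → $71000 × 3% × 307/365 = $1791.5342
2025-05-10 to 2025-05-31: 22 days at 1.5% → $71000 × 1.5% × 22/365 = $64.1918
Total = $2006.2849

$2006.28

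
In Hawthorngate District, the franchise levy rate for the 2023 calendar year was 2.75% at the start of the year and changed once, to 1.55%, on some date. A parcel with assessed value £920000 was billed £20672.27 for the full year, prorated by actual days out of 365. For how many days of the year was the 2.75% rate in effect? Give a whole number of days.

Let d = days at the first rate; then 365 − d days at the second rate.
£920000 × [2.75%·d + 1.55%·(365−d)] / 365 = £20672.27
Solving gives d = 212, so the new rate took effect on August 1, 2023.

212 days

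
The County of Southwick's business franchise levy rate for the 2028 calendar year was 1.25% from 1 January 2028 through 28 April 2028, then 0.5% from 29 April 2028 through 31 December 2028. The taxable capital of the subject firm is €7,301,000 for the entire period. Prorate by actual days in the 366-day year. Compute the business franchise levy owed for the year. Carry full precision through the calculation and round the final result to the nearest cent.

€54,308.67

1 January – 28 April 2028: 119 days at 1.25% → €7,301,000 × 1.25% × 119/366 = €29,672.7801
29 April – 31 December 2028: 247 days at 0.5% → €7,301,000 × 0.5% × 247/366 = €24,635.8880
Total = €54,308.6680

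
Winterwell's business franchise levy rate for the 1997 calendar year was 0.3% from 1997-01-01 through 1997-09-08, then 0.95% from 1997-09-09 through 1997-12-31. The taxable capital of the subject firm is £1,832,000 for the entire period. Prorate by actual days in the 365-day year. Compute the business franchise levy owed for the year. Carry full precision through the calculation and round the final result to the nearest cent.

£9,215.21

1997-01-01 to 1997-09-08: 251 days at 0.3% → £1,832,000 × 0.3% × 251/365 = £3,779.4411
1997-09-09 to 1997-12-31: 114 days at 0.95% → £1,832,000 × 0.95% × 114/365 = £5,435.7699
Total = £9,215.2110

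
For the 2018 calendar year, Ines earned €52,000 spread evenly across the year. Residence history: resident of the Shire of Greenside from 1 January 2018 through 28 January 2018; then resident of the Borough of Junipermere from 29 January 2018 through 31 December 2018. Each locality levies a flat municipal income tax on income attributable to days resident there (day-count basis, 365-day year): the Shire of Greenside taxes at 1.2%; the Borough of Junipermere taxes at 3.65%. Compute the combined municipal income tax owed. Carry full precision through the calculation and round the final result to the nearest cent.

€1,800.27

The Shire of Greenside, 1 January – 28 January 2018: 28 days → €52,000 × 1.2% × 28/365 = €47.8685
The Borough of Junipermere, 29 January – 31 December 2018: 337 days → €52,000 × 3.65% × 337/365 = €1,752.4000
Total = €1,800.2685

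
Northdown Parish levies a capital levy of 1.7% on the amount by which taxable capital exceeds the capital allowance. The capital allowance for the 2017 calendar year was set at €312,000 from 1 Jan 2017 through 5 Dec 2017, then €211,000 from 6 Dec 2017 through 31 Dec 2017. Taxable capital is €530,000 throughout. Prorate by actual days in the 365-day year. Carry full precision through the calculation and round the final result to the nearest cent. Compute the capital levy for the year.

1 Jan – 5 Dec 2017: 339 days, exemption €312,000 → (€530,000 − €312,000) × 1.7% × 339/365 = €3,442.0110
6 Dec – 31 Dec 2017: 26 days, exemption €211,000 → (€530,000 − €211,000) × 1.7% × 26/365 = €386.2959
Total = €3,828.3068

€3,828.31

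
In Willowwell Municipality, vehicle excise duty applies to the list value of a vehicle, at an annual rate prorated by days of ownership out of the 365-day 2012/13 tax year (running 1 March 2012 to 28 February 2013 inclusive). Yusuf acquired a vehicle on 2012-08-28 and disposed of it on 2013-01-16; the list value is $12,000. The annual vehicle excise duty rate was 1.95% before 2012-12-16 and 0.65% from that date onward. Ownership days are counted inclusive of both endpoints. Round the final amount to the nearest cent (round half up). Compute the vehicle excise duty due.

2012-08-28 to 2012-12-15: 110 days at 1.95% → $12,000 × 1.95% × 110/365 = $70.5205
2012-12-16 to 2013-01-16: 32 days at 0.65% → $12,000 × 0.65% × 32/365 = $6.8384
Total = $77.3589

$77.36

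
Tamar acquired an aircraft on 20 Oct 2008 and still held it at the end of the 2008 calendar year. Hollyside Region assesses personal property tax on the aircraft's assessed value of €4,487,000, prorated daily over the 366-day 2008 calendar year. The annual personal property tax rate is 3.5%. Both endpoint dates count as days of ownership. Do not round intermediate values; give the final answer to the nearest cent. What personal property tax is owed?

Days held (20 Oct – 31 Dec 2008): 73 out of 366
Tax = €4,487,000 × 3.5% × 73/366 = €31,323.1831

€31,323.18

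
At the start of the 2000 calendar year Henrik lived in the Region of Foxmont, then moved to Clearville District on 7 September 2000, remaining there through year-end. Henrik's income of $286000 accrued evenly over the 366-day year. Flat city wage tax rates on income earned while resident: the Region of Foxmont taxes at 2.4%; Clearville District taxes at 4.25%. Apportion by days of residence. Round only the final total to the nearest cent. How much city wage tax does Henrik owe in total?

The Region of Foxmont, 1 January – 6 September 2000: 250 days → $286000 × 2.4% × 250/366 = $4688.5246
Clearville District, 7 September – 31 December 2000: 116 days → $286000 × 4.25% × 116/366 = $3852.4044
Total = $8540.9290

$8540.93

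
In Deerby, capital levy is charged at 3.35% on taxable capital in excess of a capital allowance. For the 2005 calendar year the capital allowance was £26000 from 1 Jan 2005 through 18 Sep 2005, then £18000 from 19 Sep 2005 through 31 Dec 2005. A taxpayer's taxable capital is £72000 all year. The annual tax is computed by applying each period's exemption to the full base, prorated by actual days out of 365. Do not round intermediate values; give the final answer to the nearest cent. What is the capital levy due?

£1617.36

1 Jan – 18 Sep 2005: 261 days, exemption £26000 → (£72000 − £26000) × 3.35% × 261/365 = £1101.9205
19 Sep – 31 Dec 2005: 104 days, exemption £18000 → (£72000 − £18000) × 3.35% × 104/365 = £515.4411
Total = £1617.3616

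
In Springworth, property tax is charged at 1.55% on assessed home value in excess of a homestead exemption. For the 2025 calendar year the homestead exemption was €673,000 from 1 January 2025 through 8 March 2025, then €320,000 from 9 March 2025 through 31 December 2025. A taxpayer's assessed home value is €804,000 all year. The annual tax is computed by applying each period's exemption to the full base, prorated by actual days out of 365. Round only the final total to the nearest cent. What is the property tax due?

1 January – 8 March 2025: 67 days, exemption €673,000 → (€804,000 − €673,000) × 1.55% × 67/365 = €372.7219
9 March – 31 December 2025: 298 days, exemption €320,000 → (€804,000 − €320,000) × 1.55% × 298/365 = €6,124.9205
Total = €6,497.6425

€6,497.64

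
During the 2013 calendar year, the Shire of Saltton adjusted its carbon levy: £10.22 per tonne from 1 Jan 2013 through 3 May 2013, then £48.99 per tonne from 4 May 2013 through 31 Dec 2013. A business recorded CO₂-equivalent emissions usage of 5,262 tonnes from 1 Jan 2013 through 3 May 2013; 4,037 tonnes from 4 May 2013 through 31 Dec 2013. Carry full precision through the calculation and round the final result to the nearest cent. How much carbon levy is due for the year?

£251550.27

1 Jan – 3 May 2013: 5,262 tonnes at £10.22/tonne → £53777.64
4 May – 31 Dec 2013: 4,037 tonnes at £48.99/tonne → £197772.63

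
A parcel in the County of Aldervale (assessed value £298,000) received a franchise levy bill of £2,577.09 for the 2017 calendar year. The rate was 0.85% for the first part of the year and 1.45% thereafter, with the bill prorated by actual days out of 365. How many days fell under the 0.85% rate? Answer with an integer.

Let d = days at the first rate; then 365 − d days at the second rate.
£298,000 × [0.85%·d + 1.45%·(365−d)] / 365 = £2,577.09
Solving gives d = 356, so the new rate took effect on 23 Dec 2017.

356 days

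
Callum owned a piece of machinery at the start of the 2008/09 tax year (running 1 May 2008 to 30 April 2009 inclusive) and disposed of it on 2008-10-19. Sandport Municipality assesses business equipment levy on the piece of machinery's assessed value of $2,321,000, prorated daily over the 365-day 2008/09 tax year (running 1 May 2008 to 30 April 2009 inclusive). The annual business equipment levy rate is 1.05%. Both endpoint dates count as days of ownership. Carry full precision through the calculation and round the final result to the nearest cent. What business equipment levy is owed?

$11,484.18

Days held (2008-05-01 to 2008-10-19): 172 out of 365
Tax = $2,321,000 × 1.05% × 172/365 = $11,484.1808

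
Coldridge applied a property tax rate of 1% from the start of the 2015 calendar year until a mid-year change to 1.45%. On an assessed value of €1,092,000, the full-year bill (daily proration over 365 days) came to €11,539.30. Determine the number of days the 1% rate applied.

Let d = days at the first rate; then 365 − d days at the second rate.
€1,092,000 × [1%·d + 1.45%·(365−d)] / 365 = €11,539.30
Solving gives d = 319, so the new rate took effect on November 16, 2015.

319 days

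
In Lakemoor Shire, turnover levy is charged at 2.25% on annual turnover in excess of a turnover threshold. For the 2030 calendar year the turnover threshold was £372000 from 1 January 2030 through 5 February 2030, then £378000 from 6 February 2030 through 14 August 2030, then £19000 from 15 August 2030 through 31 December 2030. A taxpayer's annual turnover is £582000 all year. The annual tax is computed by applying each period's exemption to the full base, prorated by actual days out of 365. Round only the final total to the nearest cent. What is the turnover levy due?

£7679.40

1 January – 5 February 2030: 36 days, exemption £372000 → (£582000 − £372000) × 2.25% × 36/365 = £466.0274
6 February – 14 August 2030: 190 days, exemption £378000 → (£582000 − £378000) × 2.25% × 190/365 = £2389.3151
15 August – 31 December 2030: 139 days, exemption £19000 → (£582000 − £19000) × 2.25% × 139/365 = £4824.0616
Total = £7679.4041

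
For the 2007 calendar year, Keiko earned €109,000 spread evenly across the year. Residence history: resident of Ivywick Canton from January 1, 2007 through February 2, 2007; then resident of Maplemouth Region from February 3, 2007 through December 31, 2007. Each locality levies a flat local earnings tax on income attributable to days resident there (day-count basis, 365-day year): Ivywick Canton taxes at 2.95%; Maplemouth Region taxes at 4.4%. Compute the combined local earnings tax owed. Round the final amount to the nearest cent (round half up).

€4,653.11

Ivywick Canton, January 1 – February 2, 2007: 33 days → €109,000 × 2.95% × 33/365 = €290.7164
Maplemouth Region, February 3 – December 31, 2007: 332 days → €109,000 × 4.4% × 332/365 = €4,362.3890
Total = €4,653.1055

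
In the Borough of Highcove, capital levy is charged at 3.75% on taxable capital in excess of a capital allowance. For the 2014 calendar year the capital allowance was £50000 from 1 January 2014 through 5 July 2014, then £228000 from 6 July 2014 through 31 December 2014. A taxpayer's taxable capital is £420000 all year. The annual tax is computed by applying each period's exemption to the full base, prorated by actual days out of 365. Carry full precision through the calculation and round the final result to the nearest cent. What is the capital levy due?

£10601.51

1 January – 5 July 2014: 186 days, exemption £50000 → (£420000 − £50000) × 3.75% × 186/365 = £7070.5479
6 July – 31 December 2014: 179 days, exemption £228000 → (£420000 − £228000) × 3.75% × 179/365 = £3530.9589
Total = £10601.5068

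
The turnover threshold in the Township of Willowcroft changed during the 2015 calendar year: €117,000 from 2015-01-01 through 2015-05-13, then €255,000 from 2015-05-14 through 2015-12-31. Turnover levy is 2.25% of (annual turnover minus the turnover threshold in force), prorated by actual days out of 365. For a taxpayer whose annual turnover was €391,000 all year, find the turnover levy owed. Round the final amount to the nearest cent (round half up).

€4,191.41

2015-01-01 to 2015-05-13: 133 days, exemption €117,000 → (€391,000 − €117,000) × 2.25% × 133/365 = €2,246.4247
2015-05-14 to 2015-12-31: 232 days, exemption €255,000 → (€391,000 − €255,000) × 2.25% × 232/365 = €1,944.9863
Total = €4,191.4110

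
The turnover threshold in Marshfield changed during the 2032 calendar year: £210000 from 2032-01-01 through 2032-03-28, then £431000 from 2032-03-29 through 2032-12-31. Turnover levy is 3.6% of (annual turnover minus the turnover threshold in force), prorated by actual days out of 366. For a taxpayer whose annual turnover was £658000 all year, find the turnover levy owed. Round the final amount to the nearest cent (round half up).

2032-01-01 to 2032-03-28: 88 days, exemption £210000 → (£658000 − £210000) × 3.6% × 88/366 = £3877.7705
2032-03-29 to 2032-12-31: 278 days, exemption £431000 → (£658000 − £431000) × 3.6% × 278/366 = £6207.1475
Total = £10084.9180

£10084.92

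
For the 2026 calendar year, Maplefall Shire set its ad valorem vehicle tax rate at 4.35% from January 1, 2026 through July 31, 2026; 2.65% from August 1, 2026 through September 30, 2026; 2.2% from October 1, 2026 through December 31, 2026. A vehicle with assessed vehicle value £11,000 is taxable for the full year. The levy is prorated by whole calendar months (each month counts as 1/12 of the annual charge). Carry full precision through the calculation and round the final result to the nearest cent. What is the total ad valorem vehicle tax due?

January 1 – July 31, 2026: 7 months at 4.35% → £11,000 × 4.35% × 7/12 = £279.1250
August 1 – September 30, 2026: 2 months at 2.65% → £11,000 × 2.65% × 2/12 = £48.5833
October 1 – December 31, 2026: 3 months at 2.2% → £11,000 × 2.2% × 3/12 = £60.5000
Total = £388.2083

£388.21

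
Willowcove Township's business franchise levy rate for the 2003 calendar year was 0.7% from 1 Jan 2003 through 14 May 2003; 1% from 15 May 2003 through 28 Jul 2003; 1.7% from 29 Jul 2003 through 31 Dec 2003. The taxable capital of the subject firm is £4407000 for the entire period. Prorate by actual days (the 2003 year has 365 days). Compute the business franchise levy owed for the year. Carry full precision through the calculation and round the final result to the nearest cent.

1 Jan – 14 May 2003: 134 days at 0.7% → £4407000 × 0.7% × 134/365 = £11325.3863
15 May – 28 Jul 2003: 75 days at 1% → £4407000 × 1% × 75/365 = £9055.4795
29 Jul – 31 Dec 2003: 156 days at 1.7% → £4407000 × 1.7% × 156/365 = £32020.1753
Total = £52401.0411

£52401.04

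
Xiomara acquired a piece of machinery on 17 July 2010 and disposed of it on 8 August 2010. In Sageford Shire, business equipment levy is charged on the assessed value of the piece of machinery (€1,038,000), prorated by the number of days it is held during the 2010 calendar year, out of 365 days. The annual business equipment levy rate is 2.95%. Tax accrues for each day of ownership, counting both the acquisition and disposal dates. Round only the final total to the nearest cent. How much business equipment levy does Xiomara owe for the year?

€1,929.54

Days held (17 July – 8 August 2010): 23 out of 365
Tax = €1,038,000 × 2.95% × 23/365 = €1,929.5425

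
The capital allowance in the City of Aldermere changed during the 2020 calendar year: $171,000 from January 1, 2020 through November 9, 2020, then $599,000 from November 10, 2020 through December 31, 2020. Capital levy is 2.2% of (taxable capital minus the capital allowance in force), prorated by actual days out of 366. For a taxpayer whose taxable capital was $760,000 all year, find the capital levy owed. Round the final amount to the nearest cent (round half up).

January 1 – November 9, 2020: 314 days, exemption $171,000 → ($760,000 − $171,000) × 2.2% × 314/366 = $11,116.9727
November 10 – December 31, 2020: 52 days, exemption $599,000 → ($760,000 − $599,000) × 2.2% × 52/366 = $503.2350
Total = $11,620.2077

$11,620.21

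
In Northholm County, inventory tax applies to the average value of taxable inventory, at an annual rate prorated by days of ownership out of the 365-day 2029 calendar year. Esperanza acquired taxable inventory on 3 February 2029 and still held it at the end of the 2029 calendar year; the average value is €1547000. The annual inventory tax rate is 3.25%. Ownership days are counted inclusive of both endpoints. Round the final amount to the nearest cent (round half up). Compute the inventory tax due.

€45731.86

Days held (3 February – 31 December 2029): 332 out of 365
Tax = €1547000 × 3.25% × 332/365 = €45731.8630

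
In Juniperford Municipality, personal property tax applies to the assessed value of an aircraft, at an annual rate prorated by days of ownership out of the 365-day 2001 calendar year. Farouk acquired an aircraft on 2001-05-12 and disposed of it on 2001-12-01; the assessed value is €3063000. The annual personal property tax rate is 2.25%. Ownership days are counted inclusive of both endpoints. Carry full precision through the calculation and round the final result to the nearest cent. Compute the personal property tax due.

Days held (2001-05-12 to 2001-12-01): 204 out of 365
Tax = €3063000 × 2.25% × 204/365 = €38518.2740

€38518.27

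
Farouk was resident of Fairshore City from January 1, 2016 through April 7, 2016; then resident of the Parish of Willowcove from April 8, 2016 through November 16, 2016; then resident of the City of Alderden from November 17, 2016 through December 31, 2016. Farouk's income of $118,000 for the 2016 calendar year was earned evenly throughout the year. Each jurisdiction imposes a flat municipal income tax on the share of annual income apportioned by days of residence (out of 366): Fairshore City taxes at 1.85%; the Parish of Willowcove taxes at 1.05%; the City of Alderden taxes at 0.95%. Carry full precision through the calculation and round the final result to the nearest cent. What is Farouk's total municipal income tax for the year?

Fairshore City, January 1 – April 7, 2016: 98 days → $118,000 × 1.85% × 98/366 = $584.5191
The Parish of Willowcove, April 8 – November 16, 2016: 223 days → $118,000 × 1.05% × 223/366 = $754.9098
The City of Alderden, November 17 – December 31, 2016: 45 days → $118,000 × 0.95% × 45/366 = $137.8279
Total = $1,477.2568

$1,477.26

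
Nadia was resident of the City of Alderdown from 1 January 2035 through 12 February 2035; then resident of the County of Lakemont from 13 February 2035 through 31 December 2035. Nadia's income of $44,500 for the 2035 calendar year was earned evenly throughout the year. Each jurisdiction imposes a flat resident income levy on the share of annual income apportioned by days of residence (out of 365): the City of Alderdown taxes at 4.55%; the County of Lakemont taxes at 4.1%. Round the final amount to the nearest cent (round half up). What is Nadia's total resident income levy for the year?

The City of Alderdown, 1 January – 12 February 2035: 43 days → $44,500 × 4.55% × 43/365 = $238.5322
The County of Lakemont, 13 February – 31 December 2035: 322 days → $44,500 × 4.1% × 322/365 = $1,609.5589
Total = $1,848.0911

$1,848.09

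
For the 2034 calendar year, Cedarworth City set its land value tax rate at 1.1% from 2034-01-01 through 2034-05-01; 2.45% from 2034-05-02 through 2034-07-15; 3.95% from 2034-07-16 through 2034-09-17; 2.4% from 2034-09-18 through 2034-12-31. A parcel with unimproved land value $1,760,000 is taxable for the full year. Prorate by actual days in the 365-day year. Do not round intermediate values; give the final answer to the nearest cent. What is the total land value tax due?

$39,619.29

2034-01-01 to 2034-05-01: 121 days at 1.1% → $1,760,000 × 1.1% × 121/365 = $6,417.9726
2034-05-02 to 2034-07-15: 75 days at 2.45% → $1,760,000 × 2.45% × 75/365 = $8,860.2740
2034-07-16 to 2034-09-17: 64 days at 3.95% → $1,760,000 × 3.95% × 64/365 = $12,189.8082
2034-09-18 to 2034-12-31: 105 days at 2.4% → $1,760,000 × 2.4% × 105/365 = $12,151.2329
Total = $39,619.2877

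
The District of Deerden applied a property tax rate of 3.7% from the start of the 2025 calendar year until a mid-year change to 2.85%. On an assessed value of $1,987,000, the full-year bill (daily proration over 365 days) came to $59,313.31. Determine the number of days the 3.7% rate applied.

Let d = days at the first rate; then 365 − d days at the second rate.
$1,987,000 × [3.7%·d + 2.85%·(365−d)] / 365 = $59,313.31
Solving gives d = 58, so the new rate took effect on 28 Feb 2025.

58 days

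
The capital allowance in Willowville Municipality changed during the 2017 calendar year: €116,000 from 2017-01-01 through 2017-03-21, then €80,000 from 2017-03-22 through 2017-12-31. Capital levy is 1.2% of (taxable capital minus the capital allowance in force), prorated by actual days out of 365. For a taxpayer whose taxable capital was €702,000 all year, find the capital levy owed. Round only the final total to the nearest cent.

2017-01-01 to 2017-03-21: 80 days, exemption €116,000 → (€702,000 − €116,000) × 1.2% × 80/365 = €1,541.2603
2017-03-22 to 2017-12-31: 285 days, exemption €80,000 → (€702,000 − €80,000) × 1.2% × 285/365 = €5,828.0548
Total = €7,369.3151

€7,369.32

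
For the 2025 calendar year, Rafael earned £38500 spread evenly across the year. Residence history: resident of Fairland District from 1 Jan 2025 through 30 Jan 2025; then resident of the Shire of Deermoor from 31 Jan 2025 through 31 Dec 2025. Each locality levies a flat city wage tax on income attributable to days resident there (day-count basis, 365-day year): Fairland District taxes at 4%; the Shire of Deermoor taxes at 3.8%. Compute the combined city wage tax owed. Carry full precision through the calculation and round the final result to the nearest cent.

Fairland District, 1 Jan – 30 Jan 2025: 30 days → £38500 × 4% × 30/365 = £126.5753
The Shire of Deermoor, 31 Jan – 31 Dec 2025: 335 days → £38500 × 3.8% × 335/365 = £1342.7534
Total = £1469.3288

£1469.33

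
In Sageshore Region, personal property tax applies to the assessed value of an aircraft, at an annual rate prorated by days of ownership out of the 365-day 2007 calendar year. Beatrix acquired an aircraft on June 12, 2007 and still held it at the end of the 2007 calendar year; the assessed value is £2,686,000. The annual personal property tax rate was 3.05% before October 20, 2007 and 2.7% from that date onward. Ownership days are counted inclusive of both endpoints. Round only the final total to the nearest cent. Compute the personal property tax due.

£43,682.45

June 12 – October 19, 2007: 130 days at 3.05% → £2,686,000 × 3.05% × 130/365 = £29,178.0548
October 20 – December 31, 2007: 73 days at 2.7% → £2,686,000 × 2.7% × 73/365 = £14,504.4000
Total = £43,682.4548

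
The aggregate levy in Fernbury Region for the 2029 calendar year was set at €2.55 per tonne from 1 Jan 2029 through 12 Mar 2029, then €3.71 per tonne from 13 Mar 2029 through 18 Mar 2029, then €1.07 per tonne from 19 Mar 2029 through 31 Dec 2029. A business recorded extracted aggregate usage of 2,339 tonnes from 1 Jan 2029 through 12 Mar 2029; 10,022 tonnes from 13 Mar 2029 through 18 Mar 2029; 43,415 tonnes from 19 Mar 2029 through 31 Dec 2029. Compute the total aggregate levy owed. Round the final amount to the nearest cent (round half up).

1 Jan – 12 Mar 2029: 2,339 tonnes at €2.55/tonne → €5,964.45
13 Mar – 18 Mar 2029: 10,022 tonnes at €3.71/tonne → €37,181.62
19 Mar – 31 Dec 2029: 43,415 tonnes at €1.07/tonne → €46,454.05

€89,600.12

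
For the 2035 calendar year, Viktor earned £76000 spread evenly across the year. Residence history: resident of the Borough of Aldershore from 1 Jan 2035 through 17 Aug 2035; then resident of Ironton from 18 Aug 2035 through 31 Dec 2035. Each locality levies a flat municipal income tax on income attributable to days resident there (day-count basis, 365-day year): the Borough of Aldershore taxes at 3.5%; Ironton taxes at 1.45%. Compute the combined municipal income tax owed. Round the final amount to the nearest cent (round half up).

The Borough of Aldershore, 1 Jan – 17 Aug 2035: 229 days → £76000 × 3.5% × 229/365 = £1668.8767
Ironton, 18 Aug – 31 Dec 2035: 136 days → £76000 × 1.45% × 136/365 = £410.6082
Total = £2079.4849

£2079.48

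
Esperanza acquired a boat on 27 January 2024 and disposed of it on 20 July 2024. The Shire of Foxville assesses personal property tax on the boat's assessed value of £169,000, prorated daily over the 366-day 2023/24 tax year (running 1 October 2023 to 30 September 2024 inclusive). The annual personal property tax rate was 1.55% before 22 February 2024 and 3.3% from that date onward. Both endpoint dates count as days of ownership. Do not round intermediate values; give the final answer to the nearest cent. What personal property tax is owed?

£2,471.74

27 January – 21 February 2024: 26 days at 1.55% → £169,000 × 1.55% × 26/366 = £186.0847
22 February – 20 July 2024: 150 days at 3.3% → £169,000 × 3.3% × 150/366 = £2,285.6557
Total = £2,471.7404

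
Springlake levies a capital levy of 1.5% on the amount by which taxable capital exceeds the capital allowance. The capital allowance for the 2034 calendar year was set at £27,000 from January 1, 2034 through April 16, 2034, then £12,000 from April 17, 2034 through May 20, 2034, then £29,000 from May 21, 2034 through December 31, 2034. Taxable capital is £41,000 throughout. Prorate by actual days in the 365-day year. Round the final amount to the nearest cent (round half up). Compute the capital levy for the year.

£212.47

January 1 – April 16, 2034: 106 days, exemption £27,000 → (£41,000 − £27,000) × 1.5% × 106/365 = £60.9863
April 17 – May 20, 2034: 34 days, exemption £12,000 → (£41,000 − £12,000) × 1.5% × 34/365 = £40.5205
May 21 – December 31, 2034: 225 days, exemption £29,000 → (£41,000 − £29,000) × 1.5% × 225/365 = £110.9589
Total = £212.4658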